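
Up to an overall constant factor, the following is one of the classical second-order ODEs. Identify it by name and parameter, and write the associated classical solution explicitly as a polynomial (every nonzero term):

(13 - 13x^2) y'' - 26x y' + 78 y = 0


All three coefficients share the factor 13; dividing through by 13 gives  (1 - x^2) y'' - 2x y' + 6 y = 0.
This matches the Legendre equation (1 - x^2) y'' - 2x y' + n(n+1) y = 0 (note the -2x y' term) with n(n+1) = 6, so n = 2; the polynomial solution is P_2(x).
With y = sum_k a_k x^k, matching x^k gives (k+2)(k+1) a_{k+2} = [k(k+1) - n(n+1)] a_k = (k - 2)(k + 3) a_k. The right side vanishes at k = 2, so the series with the parity of 2 terminates at degree 2.
Standard normalization (P_n(1) = 1): leading coefficient (2n)!/(2^n (n!)^2) = 24/(4*4) = 3/2, so a_2 = 3/2. Work downward with a_k = (k+1)(k+2) a_{k+2} / ((k - 2)(k + 3)):
  a_0 = (1)(2)(3/2) / ((0 - 2)(0 + 3)) = 3/(-6) = -1/2
Hence P_2(x) = 3 x^2/2 - 1/2.

P_2(x); series = 3 x^2/2 - 1/2


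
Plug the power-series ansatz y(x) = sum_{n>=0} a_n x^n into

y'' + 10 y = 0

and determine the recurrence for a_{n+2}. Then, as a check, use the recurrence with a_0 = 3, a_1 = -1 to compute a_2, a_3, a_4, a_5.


Substitute y = sum_n a_n x^n into y'' + (const) y = 0.
y''(x) = sum_{n>=0} (n+2)(n+1) a_{n+2} x^n.
The ODE becomes sum_n [(n+2)(n+1) a_{n+2} + 10 a_n] x^n = 0.
Setting each coefficient to zero gives the recurrence:
  (n+2)(n+1) a_{n+2} + 10 a_n = 0,
  a_{n+2} = -10 / ((n+1)(n+2)) a_n.

Check with a_0 = 3, a_1 = -1 (apply the recurrence for n = 0, 1, 2, 3): a_0 = 3, a_1 = -1, a_2 = -15, a_3 = 5/3, a_4 = 25/2, a_5 = -5/6.

a_{n+2} = -10/((n+1)(n+2)) * a_n; check: a_0 = 3, a_1 = -1, a_2 = -15, a_3 = 5/3, a_4 = 25/2, a_5 = -5/6


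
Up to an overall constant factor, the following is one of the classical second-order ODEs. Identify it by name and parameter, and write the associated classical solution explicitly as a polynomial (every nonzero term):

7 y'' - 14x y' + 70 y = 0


All three coefficients share the factor 7; dividing through by 7 gives  y'' - 2x y' + 10 y = 0.
This matches the Hermite equation y'' - 2x y' + 2n y = 0 with 2n = 10, so n = 5; the polynomial solution is H_5(x).
With y = sum_k a_k x^k, matching x^k gives (k+2)(k+1) a_{k+2} = 2(k - n) a_k = 2(k - 5) a_k. The right side vanishes at k = 5, so the series with the parity of 5 terminates at degree 5.
Standard normalization: leading coefficient of H_n is 2^n, so a_5 = 2^5 = 32. Work downward with a_k = (k+1)(k+2) a_{k+2} / (2(k - n)):
  a_3 = (4)(5)(32) / (2(3 - 5)) = 640/(-4) = -160
  a_1 = (2)(3)(-160) / (2(1 - 5)) = -960/(-8) = 120
Hence H_5(x) = 32 x^5 - 160 x^3 + 120 x.

H_5(x); series = 32 x^5 - 160 x^3 + 120 x


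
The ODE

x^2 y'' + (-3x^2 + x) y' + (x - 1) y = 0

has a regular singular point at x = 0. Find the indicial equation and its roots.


Divide by x^2 to reach normal form y'' + P_1(x) y' + P_2(x) y = 0 with P_1(x) = -3 + 1/x and P_2(x) = 1/x - 1/x^2.
x = 0 is a singular point because the y'-coefficient -3 + 1/x has a pole at x = 0 and the y-coefficient 1/x - 1/x^2 has a pole at x = 0.
It is a regular singular point because x P_1(x) = p(x) = 1 - 3x and x^2 P_2(x) = q(x) = x - 1 are polynomials, hence analytic at x = 0.
p(0) = 1,  q(0) = -1.
Indicial equation: r(r-1) + p(0) r + q(0) = 0, i.e. r^2 + (p(0) - 1) r + q(0) = 0, i.e. r^2 - 1 = 0.
Discriminant: (0)^2 - 4(-1) = 4, so r = (0 ± 2)/2.
Solving: r_1 = 1, r_2 = -1.

indicial: r^2 - 1 = 0; roots r_1 = 1, r_2 = -1


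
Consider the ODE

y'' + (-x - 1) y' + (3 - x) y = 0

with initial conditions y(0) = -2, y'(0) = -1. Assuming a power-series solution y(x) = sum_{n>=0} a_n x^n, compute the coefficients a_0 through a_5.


Ansatz: y(x) = sum_{n>=0} a_n x^n, so y'(x) = sum_{n>=1} n a_n x^(n-1) and y''(x) = sum_{n>=2} n(n-1) a_n x^(n-2).
Substitute into P(x) y'' + Q(x) y' + R(x) y = 0 with P(x) = 1, Q(x) = -x - 1, R(x) = 3 - x, and match powers of x.
Initial conditions: a_0 = -2, a_1 = -1.
Setting the coefficient of each power of x to zero and solving order by order (substituting the coefficients already found):
  x^0: 2 a_2 - a_1 + 3 a_0 = 0  ->  2 a_2 = a_1 - 3 a_0 = 5  ->  a_2 = 5/2
  x^1: 6 a_3 - 2 a_2 + 2 a_1 - a_0 = 0  ->  6 a_3 = 2 a_2 - 2 a_1 + a_0 = 5  ->  a_3 = 5/6
  x^2: 12 a_4 - 3 a_3 + a_2 - a_1 = 0  ->  12 a_4 = 3 a_3 - a_2 + a_1 = -1  ->  a_4 = -1/12
  x^3: 20 a_5 - 4 a_4 - a_2 = 0  ->  20 a_5 = 4 a_4 + a_2 = 13/6  ->  a_5 = 13/120
Truncated series: y(x) = -2 - x + (5/2) x^2 + (5/6) x^3 - (1/12) x^4 + (13/120) x^5 + O(x^6).

a_0 = -2; a_1 = -1; a_2 = 5/2; a_3 = 5/6; a_4 = -1/12; a_5 = 13/120


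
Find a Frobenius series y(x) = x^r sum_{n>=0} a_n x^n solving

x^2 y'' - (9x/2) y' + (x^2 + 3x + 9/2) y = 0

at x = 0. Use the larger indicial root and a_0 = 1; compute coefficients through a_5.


Write in Frobenius form y'' + (p(x)/x) y' + (q(x)/x^2) y = 0:
  p(x) = -9/2,  q(x) = x^2 + 3x + 9/2.
Indicial equation: r(r-1) + (-9/2) r + (9/2) = 0 -> roots r_1 = 9/2, r_2 = 1.
Take r = r_1 = 9/2. Let y(x) = x^r sum_{n>=0} a_n x^n with a_0 = 1.
Substitute y = x^r sum a_n x^n and match x^{r+n}. The recurrence is
  D(n) a_n + 3 a_{n-1} + 1 a_{n-2} = 0,  where D(n) = (r+n)(r+n-1) + (-9/2)(r+n) + (9/2).
  a_n = [-3 a_{n-1} - 1 a_{n-2}] / D(n).
Since the indicial polynomial factors as (r - r_1)(r - r_2), D(n) = (r_1 + n - r_1)(r_1 + n - r_2) = n(n + 7/2).
Evaluating step by step (a_0 = 1):
  n = 1: D(1) = 1(1 + 7/2) = 9/2; numerator = -3(1) = -3; a_1 = (-3)/(9/2) = -2/3
  n = 2: D(2) = 2(2 + 7/2) = 11; numerator = -3(-2/3) - 1(1) = 1; a_2 = (1)/(11) = 1/11
  n = 3: D(3) = 3(3 + 7/2) = 39/2; numerator = -3(1/11) - 1(-2/3) = 13/33; a_3 = (13/33)/(39/2) = 2/99
  n = 4: D(4) = 4(4 + 7/2) = 30; numerator = -3(2/99) - 1(1/11) = -5/33; a_4 = (-5/33)/(30) = -1/198
  n = 5: D(5) = 5(5 + 7/2) = 85/2; numerator = -3(-1/198) - 1(2/99) = -1/198; a_5 = (-1/198)/(85/2) = -1/8415

r = 9/2; a_0 = 1; a_1 = -2/3; a_2 = 1/11; a_3 = 2/99; a_4 = -1/198; a_5 = -1/8415


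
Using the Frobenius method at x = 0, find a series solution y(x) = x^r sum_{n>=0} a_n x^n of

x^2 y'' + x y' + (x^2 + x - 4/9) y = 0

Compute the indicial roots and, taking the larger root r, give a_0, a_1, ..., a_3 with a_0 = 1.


Write in Frobenius form y'' + (p(x)/x) y' + (q(x)/x^2) y = 0:
  p(x) = 1,  q(x) = x^2 + x - 4/9.
Indicial equation: r(r-1) + (1) r + (-4/9) = 0 -> roots r_1 = 2/3, r_2 = -2/3.
Take r = r_1 = 2/3. Let y(x) = x^r sum_{n>=0} a_n x^n with a_0 = 1.
Substitute y = x^r sum a_n x^n and match x^{r+n}. The recurrence is
  D(n) a_n + 1 a_{n-1} + 1 a_{n-2} = 0,  where D(n) = (r+n)(r+n-1) + (1)(r+n) + (-4/9).
  a_n = [-1 a_{n-1} - 1 a_{n-2}] / D(n).
Since the indicial polynomial factors as (r - r_1)(r - r_2), D(n) = (r_1 + n - r_1)(r_1 + n - r_2) = n(n + 4/3).
Evaluating step by step (a_0 = 1):
  n = 1: D(1) = 1(1 + 4/3) = 7/3; numerator = -1(1) = -1; a_1 = (-1)/(7/3) = -3/7
  n = 2: D(2) = 2(2 + 4/3) = 20/3; numerator = -1(-3/7) - 1(1) = -4/7; a_2 = (-4/7)/(20/3) = -3/35
  n = 3: D(3) = 3(3 + 4/3) = 13; numerator = -1(-3/35) - 1(-3/7) = 18/35; a_3 = (18/35)/(13) = 18/455

r = 2/3; a_0 = 1; a_1 = -3/7; a_2 = -3/35; a_3 = 18/455


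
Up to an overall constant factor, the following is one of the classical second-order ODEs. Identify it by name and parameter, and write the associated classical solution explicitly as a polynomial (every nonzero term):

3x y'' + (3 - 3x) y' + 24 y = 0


All three coefficients share the factor 3; dividing through by 3 gives  x y'' + (1 - x) y' + 8 y = 0.
This matches the Laguerre equation x y'' + (1 - x) y' + n y = 0 with n = 8; the polynomial solution is L_8(x).
With y = sum_k a_k x^k, matching x^k gives (k+1)k a_{k+1} + (k+1) a_{k+1} - k a_k + n a_k = 0, i.e. (k+1)^2 a_{k+1} = (k - n) a_k = (k - 8) a_k. The right side vanishes at k = 8, so the series terminates at degree 8.
Standard normalization L_n(0) = 1 gives a_0 = 1. Work upward with a_{k+1} = (k - 8) a_k / (k+1)^2:
  a_1 = (0 - 8)(1) / 1^2 = -8/1 = -8
  a_2 = (1 - 8)(-8) / 2^2 = 56/4 = 14
  a_3 = (2 - 8)(14) / 3^2 = -84/9 = -28/3
  a_4 = (3 - 8)(-28/3) / 4^2 = (140/3)/16 = 35/12
  a_5 = (4 - 8)(35/12) / 5^2 = (-35/3)/25 = -7/15
  a_6 = (5 - 8)(-7/15) / 6^2 = (7/5)/36 = 7/180
  a_7 = (6 - 8)(7/180) / 7^2 = (-7/90)/49 = -1/630
  a_8 = (7 - 8)(-1/630) / 8^2 = (1/630)/64 = 1/40320
Hence L_8(x) = x^8/40320 - x^7/630 + 7 x^6/180 - 7 x^5/15 + 35 x^4/12 - 28 x^3/3 + 14 x^2 - 8 x + 1.

L_8(x); series = x^8/40320 - x^7/630 + 7 x^6/180 - 7 x^5/15 + 35 x^4/12 - 28 x^3/3 + 14 x^2 - 8 x + 1


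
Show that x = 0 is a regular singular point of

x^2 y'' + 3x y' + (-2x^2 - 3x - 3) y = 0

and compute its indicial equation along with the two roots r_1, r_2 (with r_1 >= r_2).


Divide by x^2 to reach normal form y'' + P_1(x) y' + P_2(x) y = 0 with P_1(x) = 3/x and P_2(x) = -2 - 3/x - 3/x^2.
x = 0 is a singular point because the y'-coefficient 3/x has a pole at x = 0 and the y-coefficient -2 - 3/x - 3/x^2 has a pole at x = 0.
It is a regular singular point because x P_1(x) = p(x) = 3 and x^2 P_2(x) = q(x) = -2x^2 - 3x - 3 are polynomials, hence analytic at x = 0.
p(0) = 3,  q(0) = -3.
Indicial equation: r(r-1) + p(0) r + q(0) = 0, i.e. r^2 + (p(0) - 1) r + q(0) = 0, i.e. r^2 + 2 r - 3 = 0.
Discriminant: (2)^2 - 4(-3) = 16, so r = (-2 ± 4)/2.
Solving: r_1 = 1, r_2 = -3.

indicial: r^2 + 2 r - 3 = 0; roots r_1 = 1, r_2 = -3


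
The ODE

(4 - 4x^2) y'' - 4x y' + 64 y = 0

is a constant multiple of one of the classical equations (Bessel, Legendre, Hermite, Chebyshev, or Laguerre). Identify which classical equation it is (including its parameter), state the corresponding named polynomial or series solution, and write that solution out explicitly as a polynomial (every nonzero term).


All three coefficients share the factor 4; dividing through by 4 gives  (1 - x^2) y'' - x y' + 16 y = 0.
This matches the Chebyshev equation (1 - x^2) y'' - x y' + n^2 y = 0 (note the -x y' term, not -2x y') with n^2 = 16, so n = 4; the polynomial solution is T_4(x).
With y = sum_k a_k x^k, matching x^k gives (k+2)(k+1) a_{k+2} = (k^2 - n^2) a_k = (k - 4)(k + 4) a_k. The right side vanishes at k = 4, so the series with the parity of 4 terminates at degree 4.
Standard normalization: leading coefficient of T_n is 2^(n-1), so a_4 = 2^3 = 8. Work downward with a_k = (k+1)(k+2) a_{k+2} / ((k - 4)(k + 4)):
  a_2 = (3)(4)(8) / ((2 - 4)(2 + 4)) = 96/(-12) = -8
  a_0 = (1)(2)(-8) / ((0 - 4)(0 + 4)) = -16/(-16) = 1
Hence T_4(x) = 8 x^4 - 8 x^2 + 1.

T_4(x); series = 8 x^4 - 8 x^2 + 1


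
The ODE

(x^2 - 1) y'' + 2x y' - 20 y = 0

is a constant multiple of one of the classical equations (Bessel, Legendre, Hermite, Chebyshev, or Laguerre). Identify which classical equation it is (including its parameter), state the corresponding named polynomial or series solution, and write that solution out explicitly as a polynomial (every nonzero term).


All three coefficients share the factor -1; dividing through by -1 gives  (1 - x^2) y'' - 2x y' + 20 y = 0.
This matches the Legendre equation (1 - x^2) y'' - 2x y' + n(n+1) y = 0 (note the -2x y' term) with n(n+1) = 20, so n = 4; the polynomial solution is P_4(x).
With y = sum_k a_k x^k, matching x^k gives (k+2)(k+1) a_{k+2} = [k(k+1) - n(n+1)] a_k = (k - 4)(k + 5) a_k. The right side vanishes at k = 4, so the series with the parity of 4 terminates at degree 4.
Standard normalization (P_n(1) = 1): leading coefficient (2n)!/(2^n (n!)^2) = 40320/(16*576) = 35/8, so a_4 = 35/8. Work downward with a_k = (k+1)(k+2) a_{k+2} / ((k - 4)(k + 5)):
  a_2 = (3)(4)(35/8) / ((2 - 4)(2 + 5)) = (105/2)/(-14) = -15/4
  a_0 = (1)(2)(-15/4) / ((0 - 4)(0 + 5)) = (-15/2)/(-20) = 3/8
Hence P_4(x) = 35 x^4/8 - 15 x^2/4 + 3/8.

P_4(x); series = 35 x^4/8 - 15 x^2/4 + 3/8


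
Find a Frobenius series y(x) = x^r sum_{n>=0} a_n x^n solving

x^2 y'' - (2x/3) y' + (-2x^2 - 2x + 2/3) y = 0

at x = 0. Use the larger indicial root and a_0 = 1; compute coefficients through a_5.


Write in Frobenius form y'' + (p(x)/x) y' + (q(x)/x^2) y = 0:
  p(x) = -2/3,  q(x) = -2x^2 - 2x + 2/3.
Indicial equation: r(r-1) + (-2/3) r + (2/3) = 0 -> roots r_1 = 1, r_2 = 2/3.
Take r = r_1 = 1. Let y(x) = x^r sum_{n>=0} a_n x^n with a_0 = 1.
Substitute y = x^r sum a_n x^n and match x^{r+n}. The recurrence is
  D(n) a_n - 2 a_{n-1} - 2 a_{n-2} = 0,  where D(n) = (r+n)(r+n-1) + (-2/3)(r+n) + (2/3).
  a_n = [2 a_{n-1} + 2 a_{n-2}] / D(n).
Since the indicial polynomial factors as (r - r_1)(r - r_2), D(n) = (r_1 + n - r_1)(r_1 + n - r_2) = n(n + 1/3).
Evaluating step by step (a_0 = 1):
  n = 1: D(1) = 1(1 + 1/3) = 4/3; numerator = 2(1) = 2; a_1 = (2)/(4/3) = 3/2
  n = 2: D(2) = 2(2 + 1/3) = 14/3; numerator = 2(3/2) + 2(1) = 5; a_2 = (5)/(14/3) = 15/14
  n = 3: D(3) = 3(3 + 1/3) = 10; numerator = 2(15/14) + 2(3/2) = 36/7; a_3 = (36/7)/(10) = 18/35
  n = 4: D(4) = 4(4 + 1/3) = 52/3; numerator = 2(18/35) + 2(15/14) = 111/35; a_4 = (111/35)/(52/3) = 333/1820
  n = 5: D(5) = 5(5 + 1/3) = 80/3; numerator = 2(333/1820) + 2(18/35) = 1269/910; a_5 = (1269/910)/(80/3) = 3807/72800

r = 1; a_0 = 1; a_1 = 3/2; a_2 = 15/14; a_3 = 18/35; a_4 = 333/1820; a_5 = 3807/72800


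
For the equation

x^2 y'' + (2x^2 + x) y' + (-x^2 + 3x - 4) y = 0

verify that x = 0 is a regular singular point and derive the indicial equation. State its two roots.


Divide by x^2 to reach normal form y'' + P_1(x) y' + P_2(x) y = 0 with P_1(x) = 2 + 1/x and P_2(x) = -1 + 3/x - 4/x^2.
x = 0 is a singular point because the y'-coefficient 2 + 1/x has a pole at x = 0 and the y-coefficient -1 + 3/x - 4/x^2 has a pole at x = 0.
It is a regular singular point because x P_1(x) = p(x) = 2x + 1 and x^2 P_2(x) = q(x) = -x^2 + 3x - 4 are polynomials, hence analytic at x = 0.
p(0) = 1,  q(0) = -4.
Indicial equation: r(r-1) + p(0) r + q(0) = 0, i.e. r^2 + (p(0) - 1) r + q(0) = 0, i.e. r^2 - 4 = 0.
Discriminant: (0)^2 - 4(-4) = 16, so r = (0 ± 4)/2.
Solving: r_1 = 2, r_2 = -2.

indicial: r^2 - 4 = 0; roots r_1 = 2, r_2 = -2


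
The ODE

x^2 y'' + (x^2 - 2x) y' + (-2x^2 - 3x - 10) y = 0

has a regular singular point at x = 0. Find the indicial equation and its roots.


Divide by x^2 to reach normal form y'' + P_1(x) y' + P_2(x) y = 0 with P_1(x) = 1 - 2/x and P_2(x) = -2 - 3/x - 10/x^2.
x = 0 is a singular point because the y'-coefficient 1 - 2/x has a pole at x = 0 and the y-coefficient -2 - 3/x - 10/x^2 has a pole at x = 0.
It is a regular singular point because x P_1(x) = p(x) = x - 2 and x^2 P_2(x) = q(x) = -2x^2 - 3x - 10 are polynomials, hence analytic at x = 0.
p(0) = -2,  q(0) = -10.
Indicial equation: r(r-1) + p(0) r + q(0) = 0, i.e. r^2 + (p(0) - 1) r + q(0) = 0, i.e. r^2 - 3 r - 10 = 0.
Discriminant: (-3)^2 - 4(-10) = 49, so r = (3 ± 7)/2.
Solving: r_1 = 5, r_2 = -2.

indicial: r^2 - 3 r - 10 = 0; roots r_1 = 5, r_2 = -2


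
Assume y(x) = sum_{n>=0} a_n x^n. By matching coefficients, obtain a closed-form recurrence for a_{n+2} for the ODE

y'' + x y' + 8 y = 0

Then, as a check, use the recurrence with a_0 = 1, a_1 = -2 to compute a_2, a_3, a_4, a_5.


Substitute y = sum_n a_n x^n.
y''(x) has coefficient (n+2)(n+1) a_{n+2} at x^n;
x y'(x) has coefficient n a_n at x^n (shift);
8 y(x) has coefficient 8 a_n at x^n.
Matching x^n: (n+2)(n+1) a_{n+2} + (n + 8) a_n = 0.
Thus a_{n+2} = (-n - 8) / ((n+1)(n+2)) * a_n.

Check with a_0 = 1, a_1 = -2 (apply the recurrence for n = 0, 1, 2, 3): a_0 = 1, a_1 = -2, a_2 = -4, a_3 = 3, a_4 = 10/3, a_5 = -33/20.

a_(n+2) = (-n - 8) / ((n+1)(n+2)) * a_n; check: a_0 = 1, a_1 = -2, a_2 = -4, a_3 = 3, a_4 = 10/3, a_5 = -33/20


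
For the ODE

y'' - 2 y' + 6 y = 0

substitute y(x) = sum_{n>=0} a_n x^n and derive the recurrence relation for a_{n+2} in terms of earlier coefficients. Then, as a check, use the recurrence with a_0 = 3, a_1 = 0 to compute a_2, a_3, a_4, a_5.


Substitute y = sum_n a_n x^n.
y''(x) has coefficient (n+2)(n+1) a_{n+2} at x^n;
-2 y'(x) has coefficient -2 (n+1) a_{n+1} at x^n;
6 y(x) has coefficient 6 a_n at x^n.
Matching x^n: (n+2)(n+1) a_{n+2} - 2 (n+1) a_{n+1} + 6 a_n = 0.
Thus a_{n+2} = [2 (n+1) a_{n+1} - 6 a_n] / ((n+1)(n+2)).

Check with a_0 = 3, a_1 = 0 (apply the recurrence for n = 0, 1, 2, 3): a_0 = 3, a_1 = 0, a_2 = -9, a_3 = -6, a_4 = 3/2, a_5 = 12/5.

a_(n+2) = [2 (n+1) a_(n+1) - 6 a_n] / ((n+1)(n+2)); check: a_0 = 3, a_1 = 0, a_2 = -9, a_3 = -6, a_4 = 3/2, a_5 = 12/5


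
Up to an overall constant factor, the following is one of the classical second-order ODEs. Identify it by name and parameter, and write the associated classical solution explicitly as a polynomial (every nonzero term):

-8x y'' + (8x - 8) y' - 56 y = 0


All three coefficients share the factor -8; dividing through by -8 gives  x y'' + (1 - x) y' + 7 y = 0.
This matches the Laguerre equation x y'' + (1 - x) y' + n y = 0 with n = 7; the polynomial solution is L_7(x).
With y = sum_k a_k x^k, matching x^k gives (k+1)k a_{k+1} + (k+1) a_{k+1} - k a_k + n a_k = 0, i.e. (k+1)^2 a_{k+1} = (k - n) a_k = (k - 7) a_k. The right side vanishes at k = 7, so the series terminates at degree 7.
Standard normalization L_n(0) = 1 gives a_0 = 1. Work upward with a_{k+1} = (k - 7) a_k / (k+1)^2:
  a_1 = (0 - 7)(1) / 1^2 = -7/1 = -7
  a_2 = (1 - 7)(-7) / 2^2 = 42/4 = 21/2
  a_3 = (2 - 7)(21/2) / 3^2 = (-105/2)/9 = -35/6
  a_4 = (3 - 7)(-35/6) / 4^2 = (70/3)/16 = 35/24
  a_5 = (4 - 7)(35/24) / 5^2 = (-35/8)/25 = -7/40
  a_6 = (5 - 7)(-7/40) / 6^2 = (7/20)/36 = 7/720
  a_7 = (6 - 7)(7/720) / 7^2 = (-7/720)/49 = -1/5040
Hence L_7(x) = -x^7/5040 + 7 x^6/720 - 7 x^5/40 + 35 x^4/24 - 35 x^3/6 + 21 x^2/2 - 7 x + 1.

L_7(x); series = -x^7/5040 + 7 x^6/720 - 7 x^5/40 + 35 x^4/24 - 35 x^3/6 + 21 x^2/2 - 7 x + 1


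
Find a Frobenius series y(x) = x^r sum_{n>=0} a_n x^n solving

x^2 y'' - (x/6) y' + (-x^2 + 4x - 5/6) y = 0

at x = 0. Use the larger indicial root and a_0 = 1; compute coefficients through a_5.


Write in Frobenius form y'' + (p(x)/x) y' + (q(x)/x^2) y = 0:
  p(x) = -1/6,  q(x) = -x^2 + 4x - 5/6.
Indicial equation: r(r-1) + (-1/6) r + (-5/6) = 0 -> roots r_1 = 5/3, r_2 = -1/2.
Take r = r_1 = 5/3. Let y(x) = x^r sum_{n>=0} a_n x^n with a_0 = 1.
Substitute y = x^r sum a_n x^n and match x^{r+n}. The recurrence is
  D(n) a_n + 4 a_{n-1} - 1 a_{n-2} = 0,  where D(n) = (r+n)(r+n-1) + (-1/6)(r+n) + (-5/6).
  a_n = [-4 a_{n-1} + 1 a_{n-2}] / D(n).
Since the indicial polynomial factors as (r - r_1)(r - r_2), D(n) = (r_1 + n - r_1)(r_1 + n - r_2) = n(n + 13/6).
Evaluating step by step (a_0 = 1):
  n = 1: D(1) = 1(1 + 13/6) = 19/6; numerator = -4(1) = -4; a_1 = (-4)/(19/6) = -24/19
  n = 2: D(2) = 2(2 + 13/6) = 25/3; numerator = -4(-24/19) + 1(1) = 115/19; a_2 = (115/19)/(25/3) = 69/95
  n = 3: D(3) = 3(3 + 13/6) = 31/2; numerator = -4(69/95) + 1(-24/19) = -396/95; a_3 = (-396/95)/(31/2) = -792/2945
  n = 4: D(4) = 4(4 + 13/6) = 74/3; numerator = -4(-792/2945) + 1(69/95) = 5307/2945; a_4 = (5307/2945)/(74/3) = 15921/217930
  n = 5: D(5) = 5(5 + 13/6) = 215/6; numerator = -4(15921/217930) + 1(-792/2945) = -61146/108965; a_5 = (-61146/108965)/(215/6) = -8532/544825

r = 5/3; a_0 = 1; a_1 = -24/19; a_2 = 69/95; a_3 = -792/2945; a_4 = 15921/217930; a_5 = -8532/544825


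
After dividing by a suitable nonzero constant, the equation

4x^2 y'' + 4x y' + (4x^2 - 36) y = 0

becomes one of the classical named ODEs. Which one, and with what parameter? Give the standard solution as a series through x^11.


All three coefficients share the factor 4; dividing through by 4 gives  x^2 y'' + x y' + (x^2 - 9) y = 0.
This matches the Bessel equation x^2 y'' + x y' + (x^2 - nu^2) y = 0 with nu^2 = 9, so nu = 3; the solution bounded at x = 0 is J_3(x).
Frobenius at x = 0: indicial roots ±nu; for r = nu the recurrence k(k + 2nu) c_k = -c_{k-2} gives the standard series J_nu(x) = sum_{k>=0} (-1)^k / (k! (k+nu)!) (x/2)^(2k+nu). Evaluate the first 5 terms:
  k = 0: (-1)^0 / (0! * 3! * 2^3) x^3 = 1/(1*6*8) x^3 = (1/48) x^3
  k = 1: (-1)^1 / (1! * 4! * 2^5) x^5 = -1/(1*24*32) x^5 = (-1/768) x^5
  k = 2: (-1)^2 / (2! * 5! * 2^7) x^7 = 1/(2*120*128) x^7 = (1/30720) x^7
  k = 3: (-1)^3 / (3! * 6! * 2^9) x^9 = -1/(6*720*512) x^9 = (-1/2211840) x^9
  k = 4: (-1)^4 / (4! * 7! * 2^11) x^11 = 1/(24*5040*2048) x^11 = (1/247726080) x^11
Hence J_3(x) = x^11/247726080 - x^9/2211840 + x^7/30720 - x^5/768 + x^3/48 + ....

J_3(x); series = x^11/247726080 - x^9/2211840 + x^7/30720 - x^5/768 + x^3/48


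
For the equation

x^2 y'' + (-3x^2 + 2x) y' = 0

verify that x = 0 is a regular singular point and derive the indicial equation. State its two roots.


Divide by x^2 to reach normal form y'' + P_1(x) y' + P_2(x) y = 0 with P_1(x) = -3 + 2/x and P_2(x) = 0.
x = 0 is a singular point because the y'-coefficient -3 + 2/x has a pole at x = 0.
It is a regular singular point because x P_1(x) = p(x) = 2 - 3x and x^2 P_2(x) = q(x) = 0 are polynomials, hence analytic at x = 0.
p(0) = 2,  q(0) = 0.
Indicial equation: r(r-1) + p(0) r + q(0) = 0, i.e. r^2 + (p(0) - 1) r + q(0) = 0, i.e. r^2 + 1 r = 0.
Discriminant: (1)^2 - 4(0) = 1, so r = (-1 ± 1)/2.
Solving: r_1 = 0, r_2 = -1.

indicial: r^2 + 1 r = 0; roots r_1 = 0, r_2 = -1


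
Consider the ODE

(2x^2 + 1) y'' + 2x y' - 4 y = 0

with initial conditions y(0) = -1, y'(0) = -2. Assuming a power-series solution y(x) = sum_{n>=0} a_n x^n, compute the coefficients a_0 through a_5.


Ansatz: y(x) = sum_{n>=0} a_n x^n, so y'(x) = sum_{n>=1} n a_n x^(n-1) and y''(x) = sum_{n>=2} n(n-1) a_n x^(n-2).
Substitute into P(x) y'' + Q(x) y' + R(x) y = 0 with P(x) = 2x^2 + 1, Q(x) = 2x, R(x) = -4, and match powers of x.
Initial conditions: a_0 = -1, a_1 = -2.
Setting the coefficient of each power of x to zero and solving order by order (substituting the coefficients already found):
  x^0: 2 a_2 - 4 a_0 = 0  ->  2 a_2 = 4 a_0 = -4  ->  a_2 = -2
  x^1: 6 a_3 - 2 a_1 = 0  ->  6 a_3 = 2 a_1 = -4  ->  a_3 = -2/3
  x^2: 12 a_4 + 4 a_2 = 0  ->  12 a_4 = -4 a_2 = 8  ->  a_4 = 2/3
  x^3: 20 a_5 + 14 a_3 = 0  ->  20 a_5 = -14 a_3 = 28/3  ->  a_5 = 7/15
Truncated series: y(x) = -1 - 2 x - 2 x^2 - (2/3) x^3 + (2/3) x^4 + (7/15) x^5 + O(x^6).

a_0 = -1; a_1 = -2; a_2 = -2; a_3 = -2/3; a_4 = 2/3; a_5 = 7/15


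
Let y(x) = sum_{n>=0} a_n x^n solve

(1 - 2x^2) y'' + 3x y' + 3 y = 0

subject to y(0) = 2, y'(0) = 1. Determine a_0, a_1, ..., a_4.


Ansatz: y(x) = sum_{n>=0} a_n x^n, so y'(x) = sum_{n>=1} n a_n x^(n-1) and y''(x) = sum_{n>=2} n(n-1) a_n x^(n-2).
Substitute into P(x) y'' + Q(x) y' + R(x) y = 0 with P(x) = 1 - 2x^2, Q(x) = 3x, R(x) = 3, and match powers of x.
Initial conditions: a_0 = 2, a_1 = 1.
Setting the coefficient of each power of x to zero and solving order by order (substituting the coefficients already found):
  x^0: 2 a_2 + 3 a_0 = 0  ->  2 a_2 = -3 a_0 = -6  ->  a_2 = -3
  x^1: 6 a_3 + 6 a_1 = 0  ->  6 a_3 = -6 a_1 = -6  ->  a_3 = -1
  x^2: 12 a_4 + 5 a_2 = 0  ->  12 a_4 = -5 a_2 = 15  ->  a_4 = 5/4
Truncated series: y(x) = 2 + x - 3 x^2 - x^3 + (5/4) x^4 + O(x^5).

a_0 = 2; a_1 = 1; a_2 = -3; a_3 = -1; a_4 = 5/4


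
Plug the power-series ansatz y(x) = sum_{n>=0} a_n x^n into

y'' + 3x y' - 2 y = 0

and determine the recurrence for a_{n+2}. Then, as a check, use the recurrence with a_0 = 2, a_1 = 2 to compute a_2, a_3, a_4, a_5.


Substitute y = sum_n a_n x^n.
y''(x) has coefficient (n+2)(n+1) a_{n+2} at x^n;
3 x y'(x) has coefficient 3 n a_n at x^n (shift);
-2 y(x) has coefficient -2 a_n at x^n.
Matching x^n: (n+2)(n+1) a_{n+2} + (3n - 2) a_n = 0.
Thus a_{n+2} = (-3n + 2) / ((n+1)(n+2)) * a_n.

Check with a_0 = 2, a_1 = 2 (apply the recurrence for n = 0, 1, 2, 3): a_0 = 2, a_1 = 2, a_2 = 2, a_3 = -1/3, a_4 = -2/3, a_5 = 7/60.

a_(n+2) = (-3n + 2) / ((n+1)(n+2)) * a_n; check: a_0 = 2, a_1 = 2, a_2 = 2, a_3 = -1/3, a_4 = -2/3, a_5 = 7/60


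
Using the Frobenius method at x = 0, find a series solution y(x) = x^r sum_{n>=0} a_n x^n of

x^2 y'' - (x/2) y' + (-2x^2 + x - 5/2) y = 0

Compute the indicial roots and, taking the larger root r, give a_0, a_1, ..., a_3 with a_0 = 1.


Write in Frobenius form y'' + (p(x)/x) y' + (q(x)/x^2) y = 0:
  p(x) = -1/2,  q(x) = -2x^2 + x - 5/2.
Indicial equation: r(r-1) + (-1/2) r + (-5/2) = 0 -> roots r_1 = 5/2, r_2 = -1.
Take r = r_1 = 5/2. Let y(x) = x^r sum_{n>=0} a_n x^n with a_0 = 1.
Substitute y = x^r sum a_n x^n and match x^{r+n}. The recurrence is
  D(n) a_n + 1 a_{n-1} - 2 a_{n-2} = 0,  where D(n) = (r+n)(r+n-1) + (-1/2)(r+n) + (-5/2).
  a_n = [-1 a_{n-1} + 2 a_{n-2}] / D(n).
Since the indicial polynomial factors as (r - r_1)(r - r_2), D(n) = (r_1 + n - r_1)(r_1 + n - r_2) = n(n + 7/2).
Evaluating step by step (a_0 = 1):
  n = 1: D(1) = 1(1 + 7/2) = 9/2; numerator = -1(1) = -1; a_1 = (-1)/(9/2) = -2/9
  n = 2: D(2) = 2(2 + 7/2) = 11; numerator = -1(-2/9) + 2(1) = 20/9; a_2 = (20/9)/(11) = 20/99
  n = 3: D(3) = 3(3 + 7/2) = 39/2; numerator = -1(20/99) + 2(-2/9) = -64/99; a_3 = (-64/99)/(39/2) = -128/3861

r = 5/2; a_0 = 1; a_1 = -2/9; a_2 = 20/99; a_3 = -128/3861


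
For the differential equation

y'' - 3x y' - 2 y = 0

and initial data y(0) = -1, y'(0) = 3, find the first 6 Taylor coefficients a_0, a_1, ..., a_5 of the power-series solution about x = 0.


Ansatz: y(x) = sum_{n>=0} a_n x^n, so y'(x) = sum_{n>=1} n a_n x^(n-1) and y''(x) = sum_{n>=2} n(n-1) a_n x^(n-2).
Substitute into P(x) y'' + Q(x) y' + R(x) y = 0 with P(x) = 1, Q(x) = -3x, R(x) = -2, and match powers of x.
Initial conditions: a_0 = -1, a_1 = 3.
Setting the coefficient of each power of x to zero and solving order by order (substituting the coefficients already found):
  x^0: 2 a_2 - 2 a_0 = 0  ->  2 a_2 = 2 a_0 = -2  ->  a_2 = -1
  x^1: 6 a_3 - 5 a_1 = 0  ->  6 a_3 = 5 a_1 = 15  ->  a_3 = 5/2
  x^2: 12 a_4 - 8 a_2 = 0  ->  12 a_4 = 8 a_2 = -8  ->  a_4 = -2/3
  x^3: 20 a_5 - 11 a_3 = 0  ->  20 a_5 = 11 a_3 = 55/2  ->  a_5 = 11/8
Truncated series: y(x) = -1 + 3 x - x^2 + (5/2) x^3 - (2/3) x^4 + (11/8) x^5 + O(x^6).

a_0 = -1; a_1 = 3; a_2 = -1; a_3 = 5/2; a_4 = -2/3; a_5 = 11/8


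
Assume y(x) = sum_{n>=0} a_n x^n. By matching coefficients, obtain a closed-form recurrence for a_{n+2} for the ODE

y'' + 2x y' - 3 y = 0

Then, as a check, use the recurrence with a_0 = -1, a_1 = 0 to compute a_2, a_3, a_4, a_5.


Substitute y = sum_n a_n x^n.
y''(x) has coefficient (n+2)(n+1) a_{n+2} at x^n;
2 x y'(x) has coefficient 2 n a_n at x^n (shift);
-3 y(x) has coefficient -3 a_n at x^n.
Matching x^n: (n+2)(n+1) a_{n+2} + (2n - 3) a_n = 0.
Thus a_{n+2} = (-2n + 3) / ((n+1)(n+2)) * a_n.

Check with a_0 = -1, a_1 = 0 (apply the recurrence for n = 0, 1, 2, 3): a_0 = -1, a_1 = 0, a_2 = -3/2, a_3 = 0, a_4 = 1/8, a_5 = 0.

a_(n+2) = (-2n + 3) / ((n+1)(n+2)) * a_n; check: a_0 = -1, a_1 = 0, a_2 = -3/2, a_3 = 0, a_4 = 1/8, a_5 = 0


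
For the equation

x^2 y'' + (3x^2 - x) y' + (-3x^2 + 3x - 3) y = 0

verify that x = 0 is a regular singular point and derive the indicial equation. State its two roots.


Divide by x^2 to reach normal form y'' + P_1(x) y' + P_2(x) y = 0 with P_1(x) = 3 - 1/x and P_2(x) = -3 + 3/x - 3/x^2.
x = 0 is a singular point because the y'-coefficient 3 - 1/x has a pole at x = 0 and the y-coefficient -3 + 3/x - 3/x^2 has a pole at x = 0.
It is a regular singular point because x P_1(x) = p(x) = 3x - 1 and x^2 P_2(x) = q(x) = -3x^2 + 3x - 3 are polynomials, hence analytic at x = 0.
p(0) = -1,  q(0) = -3.
Indicial equation: r(r-1) + p(0) r + q(0) = 0, i.e. r^2 + (p(0) - 1) r + q(0) = 0, i.e. r^2 - 2 r - 3 = 0.
Discriminant: (-2)^2 - 4(-3) = 16, so r = (2 ± 4)/2.
Solving: r_1 = 3, r_2 = -1.

indicial: r^2 - 2 r - 3 = 0; roots r_1 = 3, r_2 = -1


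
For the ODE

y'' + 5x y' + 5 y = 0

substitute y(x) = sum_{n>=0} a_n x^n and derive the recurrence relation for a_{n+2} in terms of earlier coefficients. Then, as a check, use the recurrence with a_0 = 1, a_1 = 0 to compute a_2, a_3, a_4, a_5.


Substitute y = sum_n a_n x^n.
y''(x) has coefficient (n+2)(n+1) a_{n+2} at x^n;
5 x y'(x) has coefficient 5 n a_n at x^n (shift);
5 y(x) has coefficient 5 a_n at x^n.
Matching x^n: (n+2)(n+1) a_{n+2} + (5n + 5) a_n = 0.
Thus a_{n+2} = (-5n - 5) / ((n+1)(n+2)) * a_n.

Check with a_0 = 1, a_1 = 0 (apply the recurrence for n = 0, 1, 2, 3): a_0 = 1, a_1 = 0, a_2 = -5/2, a_3 = 0, a_4 = 25/8, a_5 = 0.

a_(n+2) = (-5n - 5) / ((n+1)(n+2)) * a_n; check: a_0 = 1, a_1 = 0, a_2 = -5/2, a_3 = 0, a_4 = 25/8, a_5 = 0


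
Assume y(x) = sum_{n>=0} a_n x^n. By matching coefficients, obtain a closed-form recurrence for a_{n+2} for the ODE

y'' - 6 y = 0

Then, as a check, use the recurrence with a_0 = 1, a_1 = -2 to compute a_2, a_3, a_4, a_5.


Substitute y = sum_n a_n x^n into y'' + (const) y = 0.
y''(x) = sum_{n>=0} (n+2)(n+1) a_{n+2} x^n.
The ODE becomes sum_n [(n+2)(n+1) a_{n+2} - 6 a_n] x^n = 0.
Setting each coefficient to zero gives the recurrence:
  (n+2)(n+1) a_{n+2} - 6 a_n = 0,
  a_{n+2} = 6 / ((n+1)(n+2)) a_n.

Check with a_0 = 1, a_1 = -2 (apply the recurrence for n = 0, 1, 2, 3): a_0 = 1, a_1 = -2, a_2 = 3, a_3 = -2, a_4 = 3/2, a_5 = -3/5.

a_{n+2} = 6/((n+1)(n+2)) * a_n; check: a_0 = 1, a_1 = -2, a_2 = 3, a_3 = -2, a_4 = 3/2, a_5 = -3/5


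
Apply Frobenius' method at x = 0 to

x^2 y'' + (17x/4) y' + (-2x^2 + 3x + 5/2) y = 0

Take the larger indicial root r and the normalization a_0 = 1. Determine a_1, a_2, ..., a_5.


Write in Frobenius form y'' + (p(x)/x) y' + (q(x)/x^2) y = 0:
  p(x) = 17/4,  q(x) = -2x^2 + 3x + 5/2.
Indicial equation: r(r-1) + (17/4) r + (5/2) = 0 -> roots r_1 = -5/4, r_2 = -2.
Take r = r_1 = -5/4. Let y(x) = x^r sum_{n>=0} a_n x^n with a_0 = 1.
Substitute y = x^r sum a_n x^n and match x^{r+n}. The recurrence is
  D(n) a_n + 3 a_{n-1} - 2 a_{n-2} = 0,  where D(n) = (r+n)(r+n-1) + (17/4)(r+n) + (5/2).
  a_n = [-3 a_{n-1} + 2 a_{n-2}] / D(n).
Since the indicial polynomial factors as (r - r_1)(r - r_2), D(n) = (r_1 + n - r_1)(r_1 + n - r_2) = n(n + 3/4).
Evaluating step by step (a_0 = 1):
  n = 1: D(1) = 1(1 + 3/4) = 7/4; numerator = -3(1) = -3; a_1 = (-3)/(7/4) = -12/7
  n = 2: D(2) = 2(2 + 3/4) = 11/2; numerator = -3(-12/7) + 2(1) = 50/7; a_2 = (50/7)/(11/2) = 100/77
  n = 3: D(3) = 3(3 + 3/4) = 45/4; numerator = -3(100/77) + 2(-12/7) = -564/77; a_3 = (-564/77)/(45/4) = -752/1155
  n = 4: D(4) = 4(4 + 3/4) = 19; numerator = -3(-752/1155) + 2(100/77) = 1752/385; a_4 = (1752/385)/(19) = 1752/7315
  n = 5: D(5) = 5(5 + 3/4) = 115/4; numerator = -3(1752/7315) + 2(-752/1155) = -44344/21945; a_5 = (-44344/21945)/(115/4) = -7712/109725

r = -5/4; a_0 = 1; a_1 = -12/7; a_2 = 100/77; a_3 = -752/1155; a_4 = 1752/7315; a_5 = -7712/109725


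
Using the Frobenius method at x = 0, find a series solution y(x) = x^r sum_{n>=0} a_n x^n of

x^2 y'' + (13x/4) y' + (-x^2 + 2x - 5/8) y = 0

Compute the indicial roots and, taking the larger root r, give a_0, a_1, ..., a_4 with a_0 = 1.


Write in Frobenius form y'' + (p(x)/x) y' + (q(x)/x^2) y = 0:
  p(x) = 13/4,  q(x) = -x^2 + 2x - 5/8.
Indicial equation: r(r-1) + (13/4) r + (-5/8) = 0 -> roots r_1 = 1/4, r_2 = -5/2.
Take r = r_1 = 1/4. Let y(x) = x^r sum_{n>=0} a_n x^n with a_0 = 1.
Substitute y = x^r sum a_n x^n and match x^{r+n}. The recurrence is
  D(n) a_n + 2 a_{n-1} - 1 a_{n-2} = 0,  where D(n) = (r+n)(r+n-1) + (13/4)(r+n) + (-5/8).
  a_n = [-2 a_{n-1} + 1 a_{n-2}] / D(n).
Since the indicial polynomial factors as (r - r_1)(r - r_2), D(n) = (r_1 + n - r_1)(r_1 + n - r_2) = n(n + 11/4).
Evaluating step by step (a_0 = 1):
  n = 1: D(1) = 1(1 + 11/4) = 15/4; numerator = -2(1) = -2; a_1 = (-2)/(15/4) = -8/15
  n = 2: D(2) = 2(2 + 11/4) = 19/2; numerator = -2(-8/15) + 1(1) = 31/15; a_2 = (31/15)/(19/2) = 62/285
  n = 3: D(3) = 3(3 + 11/4) = 69/4; numerator = -2(62/285) + 1(-8/15) = -92/95; a_3 = (-92/95)/(69/4) = -16/285
  n = 4: D(4) = 4(4 + 11/4) = 27; numerator = -2(-16/285) + 1(62/285) = 94/285; a_4 = (94/285)/(27) = 94/7695

r = 1/4; a_0 = 1; a_1 = -8/15; a_2 = 62/285; a_3 = -16/285; a_4 = 94/7695


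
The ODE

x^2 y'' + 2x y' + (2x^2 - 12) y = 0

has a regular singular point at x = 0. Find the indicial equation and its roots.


Divide by x^2 to reach normal form y'' + P_1(x) y' + P_2(x) y = 0 with P_1(x) = 2/x and P_2(x) = 2 - 12/x^2.
x = 0 is a singular point because the y'-coefficient 2/x has a pole at x = 0 and the y-coefficient 2 - 12/x^2 has a pole at x = 0.
It is a regular singular point because x P_1(x) = p(x) = 2 and x^2 P_2(x) = q(x) = 2x^2 - 12 are polynomials, hence analytic at x = 0.
p(0) = 2,  q(0) = -12.
Indicial equation: r(r-1) + p(0) r + q(0) = 0, i.e. r^2 + (p(0) - 1) r + q(0) = 0, i.e. r^2 + 1 r - 12 = 0.
Discriminant: (1)^2 - 4(-12) = 49, so r = (-1 ± 7)/2.
Solving: r_1 = 3, r_2 = -4.

indicial: r^2 + 1 r - 12 = 0; roots r_1 = 3, r_2 = -4


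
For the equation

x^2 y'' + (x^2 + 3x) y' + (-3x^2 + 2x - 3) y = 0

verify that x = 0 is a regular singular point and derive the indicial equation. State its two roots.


Divide by x^2 to reach normal form y'' + P_1(x) y' + P_2(x) y = 0 with P_1(x) = 1 + 3/x and P_2(x) = -3 + 2/x - 3/x^2.
x = 0 is a singular point because the y'-coefficient 1 + 3/x has a pole at x = 0 and the y-coefficient -3 + 2/x - 3/x^2 has a pole at x = 0.
It is a regular singular point because x P_1(x) = p(x) = x + 3 and x^2 P_2(x) = q(x) = -3x^2 + 2x - 3 are polynomials, hence analytic at x = 0.
p(0) = 3,  q(0) = -3.
Indicial equation: r(r-1) + p(0) r + q(0) = 0, i.e. r^2 + (p(0) - 1) r + q(0) = 0, i.e. r^2 + 2 r - 3 = 0.
Discriminant: (2)^2 - 4(-3) = 16, so r = (-2 ± 4)/2.
Solving: r_1 = 1, r_2 = -3.

indicial: r^2 + 2 r - 3 = 0; roots r_1 = 1, r_2 = -3


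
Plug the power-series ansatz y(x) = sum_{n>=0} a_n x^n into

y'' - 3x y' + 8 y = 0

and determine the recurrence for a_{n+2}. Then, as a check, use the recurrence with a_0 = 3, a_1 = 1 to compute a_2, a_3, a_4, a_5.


Substitute y = sum_n a_n x^n.
y''(x) has coefficient (n+2)(n+1) a_{n+2} at x^n;
-3 x y'(x) has coefficient -3 n a_n at x^n (shift);
8 y(x) has coefficient 8 a_n at x^n.
Matching x^n: (n+2)(n+1) a_{n+2} + (-3n + 8) a_n = 0.
Thus a_{n+2} = (3n - 8) / ((n+1)(n+2)) * a_n.

Check with a_0 = 3, a_1 = 1 (apply the recurrence for n = 0, 1, 2, 3): a_0 = 3, a_1 = 1, a_2 = -12, a_3 = -5/6, a_4 = 2, a_5 = -1/24.

a_(n+2) = (3n - 8) / ((n+1)(n+2)) * a_n; check: a_0 = 3, a_1 = 1, a_2 = -12, a_3 = -5/6, a_4 = 2, a_5 = -1/24


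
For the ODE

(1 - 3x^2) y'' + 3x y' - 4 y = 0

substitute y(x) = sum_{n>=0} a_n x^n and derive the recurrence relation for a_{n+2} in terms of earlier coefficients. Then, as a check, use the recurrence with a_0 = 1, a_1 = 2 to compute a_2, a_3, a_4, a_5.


Substitute y = sum_n a_n x^n.
(1 - 3 x^2) y'' contributes (n+2)(n+1) a_{n+2} - 3 n(n-1) a_n at x^n.
3 x y'(x) contributes 3 n a_n at x^n.
-4 y(x) contributes -4 a_n at x^n.
Matching x^n: (n+2)(n+1) a_{n+2} + (-3 n(n-1) + 3 n - 4) a_n = 0.
Thus a_{n+2} = (3 n(n-1) - 3 n + 4) / ((n+1)(n+2)) * a_n.

Check with a_0 = 1, a_1 = 2 (apply the recurrence for n = 0, 1, 2, 3): a_0 = 1, a_1 = 2, a_2 = 2, a_3 = 1/3, a_4 = 2/3, a_5 = 13/60.

a_(n+2) = (3 n(n-1) - 3 n + 4) / ((n+1)(n+2)) * a_n; check: a_0 = 1, a_1 = 2, a_2 = 2, a_3 = 1/3, a_4 = 2/3, a_5 = 13/60


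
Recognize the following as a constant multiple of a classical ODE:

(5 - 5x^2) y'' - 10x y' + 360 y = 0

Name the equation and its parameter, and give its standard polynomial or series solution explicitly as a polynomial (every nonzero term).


All three coefficients share the factor 5; dividing through by 5 gives  (1 - x^2) y'' - 2x y' + 72 y = 0.
This matches the Legendre equation (1 - x^2) y'' - 2x y' + n(n+1) y = 0 (note the -2x y' term) with n(n+1) = 72, so n = 8; the polynomial solution is P_8(x).
With y = sum_k a_k x^k, matching x^k gives (k+2)(k+1) a_{k+2} = [k(k+1) - n(n+1)] a_k = (k - 8)(k + 9) a_k. The right side vanishes at k = 8, so the series with the parity of 8 terminates at degree 8.
Standard normalization (P_n(1) = 1): leading coefficient (2n)!/(2^n (n!)^2) = 20922789888000/(256*1625702400) = 6435/128, so a_8 = 6435/128. Work downward with a_k = (k+1)(k+2) a_{k+2} / ((k - 8)(k + 9)):
  a_6 = (7)(8)(6435/128) / ((6 - 8)(6 + 9)) = (45045/16)/(-30) = -3003/32
  a_4 = (5)(6)(-3003/32) / ((4 - 8)(4 + 9)) = (-45045/16)/(-52) = 3465/64
  a_2 = (3)(4)(3465/64) / ((2 - 8)(2 + 9)) = (10395/16)/(-66) = -315/32
  a_0 = (1)(2)(-315/32) / ((0 - 8)(0 + 9)) = (-315/16)/(-72) = 35/128
Hence P_8(x) = 6435 x^8/128 - 3003 x^6/32 + 3465 x^4/64 - 315 x^2/32 + 35/128.

P_8(x); series = 6435 x^8/128 - 3003 x^6/32 + 3465 x^4/64 - 315 x^2/32 + 35/128


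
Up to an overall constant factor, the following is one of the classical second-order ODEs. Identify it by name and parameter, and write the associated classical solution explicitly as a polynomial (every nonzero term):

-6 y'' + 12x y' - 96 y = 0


All three coefficients share the factor -6; dividing through by -6 gives  y'' - 2x y' + 16 y = 0.
This matches the Hermite equation y'' - 2x y' + 2n y = 0 with 2n = 16, so n = 8; the polynomial solution is H_8(x).
With y = sum_k a_k x^k, matching x^k gives (k+2)(k+1) a_{k+2} = 2(k - n) a_k = 2(k - 8) a_k. The right side vanishes at k = 8, so the series with the parity of 8 terminates at degree 8.
Standard normalization: leading coefficient of H_n is 2^n, so a_8 = 2^8 = 256. Work downward with a_k = (k+1)(k+2) a_{k+2} / (2(k - n)):
  a_6 = (7)(8)(256) / (2(6 - 8)) = 14336/(-4) = -3584
  a_4 = (5)(6)(-3584) / (2(4 - 8)) = -107520/(-8) = 13440
  a_2 = (3)(4)(13440) / (2(2 - 8)) = 161280/(-12) = -13440
  a_0 = (1)(2)(-13440) / (2(0 - 8)) = -26880/(-16) = 1680
Hence H_8(x) = 256 x^8 - 3584 x^6 + 13440 x^4 - 13440 x^2 + 1680.

H_8(x); series = 256 x^8 - 3584 x^6 + 13440 x^4 - 13440 x^2 + 1680


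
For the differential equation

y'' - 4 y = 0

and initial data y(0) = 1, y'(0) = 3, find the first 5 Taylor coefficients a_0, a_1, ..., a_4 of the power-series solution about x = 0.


Ansatz: y(x) = sum_{n>=0} a_n x^n, so y'(x) = sum_{n>=1} n a_n x^(n-1) and y''(x) = sum_{n>=2} n(n-1) a_n x^(n-2).
Substitute into P(x) y'' + Q(x) y' + R(x) y = 0 with P(x) = 1, Q(x) = 0, R(x) = -4, and match powers of x.
Initial conditions: a_0 = 1, a_1 = 3.
Setting the coefficient of each power of x to zero and solving order by order (substituting the coefficients already found):
  x^0: 2 a_2 - 4 a_0 = 0  ->  2 a_2 = 4 a_0 = 4  ->  a_2 = 2
  x^1: 6 a_3 - 4 a_1 = 0  ->  6 a_3 = 4 a_1 = 12  ->  a_3 = 2
  x^2: 12 a_4 - 4 a_2 = 0  ->  12 a_4 = 4 a_2 = 8  ->  a_4 = 2/3
Truncated series: y(x) = 1 + 3 x + 2 x^2 + 2 x^3 + (2/3) x^4 + O(x^5).

a_0 = 1; a_1 = 3; a_2 = 2; a_3 = 2; a_4 = 2/3


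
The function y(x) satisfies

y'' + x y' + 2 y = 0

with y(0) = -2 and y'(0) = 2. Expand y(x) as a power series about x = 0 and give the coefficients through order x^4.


Ansatz: y(x) = sum_{n>=0} a_n x^n, so y'(x) = sum_{n>=1} n a_n x^(n-1) and y''(x) = sum_{n>=2} n(n-1) a_n x^(n-2).
Substitute into P(x) y'' + Q(x) y' + R(x) y = 0 with P(x) = 1, Q(x) = x, R(x) = 2, and match powers of x.
Initial conditions: a_0 = -2, a_1 = 2.
Setting the coefficient of each power of x to zero and solving order by order (substituting the coefficients already found):
  x^0: 2 a_2 + 2 a_0 = 0  ->  2 a_2 = -2 a_0 = 4  ->  a_2 = 2
  x^1: 6 a_3 + 3 a_1 = 0  ->  6 a_3 = -3 a_1 = -6  ->  a_3 = -1
  x^2: 12 a_4 + 4 a_2 = 0  ->  12 a_4 = -4 a_2 = -8  ->  a_4 = -2/3
Truncated series: y(x) = -2 + 2 x + 2 x^2 - x^3 - (2/3) x^4 + O(x^5).

a_0 = -2; a_1 = 2; a_2 = 2; a_3 = -1; a_4 = -2/3


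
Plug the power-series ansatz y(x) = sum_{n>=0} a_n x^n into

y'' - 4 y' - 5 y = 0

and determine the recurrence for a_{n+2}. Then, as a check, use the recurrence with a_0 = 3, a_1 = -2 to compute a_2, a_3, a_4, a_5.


Substitute y = sum_n a_n x^n.
y''(x) has coefficient (n+2)(n+1) a_{n+2} at x^n;
-4 y'(x) has coefficient -4 (n+1) a_{n+1} at x^n;
-5 y(x) has coefficient -5 a_n at x^n.
Matching x^n: (n+2)(n+1) a_{n+2} - 4 (n+1) a_{n+1} - 5 a_n = 0.
Thus a_{n+2} = [4 (n+1) a_{n+1} + 5 a_n] / ((n+1)(n+2)).

Check with a_0 = 3, a_1 = -2 (apply the recurrence for n = 0, 1, 2, 3): a_0 = 3, a_1 = -2, a_2 = 7/2, a_3 = 3, a_4 = 107/24, a_5 = 259/60.

a_(n+2) = [4 (n+1) a_(n+1) + 5 a_n] / ((n+1)(n+2)); check: a_0 = 3, a_1 = -2, a_2 = 7/2, a_3 = 3, a_4 = 107/24, a_5 = 259/60


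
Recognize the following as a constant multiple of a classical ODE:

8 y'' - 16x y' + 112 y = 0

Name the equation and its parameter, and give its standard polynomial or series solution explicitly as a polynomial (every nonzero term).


All three coefficients share the factor 8; dividing through by 8 gives  y'' - 2x y' + 14 y = 0.
This matches the Hermite equation y'' - 2x y' + 2n y = 0 with 2n = 14, so n = 7; the polynomial solution is H_7(x).
With y = sum_k a_k x^k, matching x^k gives (k+2)(k+1) a_{k+2} = 2(k - n) a_k = 2(k - 7) a_k. The right side vanishes at k = 7, so the series with the parity of 7 terminates at degree 7.
Standard normalization: leading coefficient of H_n is 2^n, so a_7 = 2^7 = 128. Work downward with a_k = (k+1)(k+2) a_{k+2} / (2(k - n)):
  a_5 = (6)(7)(128) / (2(5 - 7)) = 5376/(-4) = -1344
  a_3 = (4)(5)(-1344) / (2(3 - 7)) = -26880/(-8) = 3360
  a_1 = (2)(3)(3360) / (2(1 - 7)) = 20160/(-12) = -1680
Hence H_7(x) = 128 x^7 - 1344 x^5 + 3360 x^3 - 1680 x.

H_7(x); series = 128 x^7 - 1344 x^5 + 3360 x^3 - 1680 x
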